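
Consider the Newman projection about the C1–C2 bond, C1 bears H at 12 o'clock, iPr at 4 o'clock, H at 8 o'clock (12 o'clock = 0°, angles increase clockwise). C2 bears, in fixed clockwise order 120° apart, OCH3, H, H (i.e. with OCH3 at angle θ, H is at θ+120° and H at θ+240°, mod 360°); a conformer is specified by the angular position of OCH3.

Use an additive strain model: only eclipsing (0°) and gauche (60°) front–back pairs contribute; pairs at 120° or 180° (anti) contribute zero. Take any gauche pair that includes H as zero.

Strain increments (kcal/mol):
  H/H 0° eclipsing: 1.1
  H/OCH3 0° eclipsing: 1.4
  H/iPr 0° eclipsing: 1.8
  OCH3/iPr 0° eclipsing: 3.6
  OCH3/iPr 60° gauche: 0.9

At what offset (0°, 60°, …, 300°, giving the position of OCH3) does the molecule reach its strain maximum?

120°

OCH3 at 0° (eclipsed): H–OCH3 eclipsed, iPr–H eclipsed, H–H eclipsed; 1.4 + 1.8 + 1.1 = 4.3 kcal/mol.
OCH3 at 60° (staggered): iPr–OCH3 gauche; 0.9 = 0.9 kcal/mol.
OCH3 at 120° (eclipsed): H–H eclipsed, iPr–OCH3 eclipsed, H–H eclipsed; 1.1 + 3.6 + 1.1 = 5.8 kcal/mol.
OCH3 at 180° (staggered): iPr–OCH3 gauche; 0.9 = 0.9 kcal/mol.
OCH3 at 240° (eclipsed): H–H eclipsed, iPr–H eclipsed, H–OCH3 eclipsed; 1.1 + 1.8 + 1.4 = 4.3 kcal/mol.
OCH3 at 300° (staggered): no non-H gauche contacts → 0.0 kcal/mol.
The maximum (5.8 kcal/mol) occurs with OCH3 at 120°.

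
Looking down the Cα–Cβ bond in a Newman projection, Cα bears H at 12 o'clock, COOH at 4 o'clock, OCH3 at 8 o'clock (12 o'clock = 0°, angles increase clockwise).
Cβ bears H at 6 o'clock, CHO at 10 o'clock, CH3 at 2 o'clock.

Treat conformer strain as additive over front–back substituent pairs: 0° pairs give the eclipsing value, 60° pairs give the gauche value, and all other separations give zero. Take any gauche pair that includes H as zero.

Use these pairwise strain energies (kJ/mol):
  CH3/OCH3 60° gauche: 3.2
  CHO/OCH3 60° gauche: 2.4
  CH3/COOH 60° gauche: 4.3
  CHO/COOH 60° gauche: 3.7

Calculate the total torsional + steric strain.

This conformer (staggered): COOH(120°)/CH3(60°) gauche 4.3; OCH3(240°)/CHO(300°) gauche 2.4 → 6.7 kJ/mol.

6.7 kJ/mol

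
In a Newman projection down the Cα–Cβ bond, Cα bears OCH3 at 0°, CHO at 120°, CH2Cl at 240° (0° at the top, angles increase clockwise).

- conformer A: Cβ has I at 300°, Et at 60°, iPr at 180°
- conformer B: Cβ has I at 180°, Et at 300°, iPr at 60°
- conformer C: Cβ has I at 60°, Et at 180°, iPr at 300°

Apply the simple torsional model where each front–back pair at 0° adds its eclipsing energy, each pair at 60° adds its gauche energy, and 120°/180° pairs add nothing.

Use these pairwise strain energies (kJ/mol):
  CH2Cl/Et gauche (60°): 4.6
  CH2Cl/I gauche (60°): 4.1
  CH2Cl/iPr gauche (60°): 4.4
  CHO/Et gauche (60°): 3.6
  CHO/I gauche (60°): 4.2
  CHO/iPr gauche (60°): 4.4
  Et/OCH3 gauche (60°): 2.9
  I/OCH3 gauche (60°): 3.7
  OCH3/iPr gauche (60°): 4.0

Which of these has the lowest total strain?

A (staggered): OCH3(0°)/I(300°) gauche 3.7; OCH3(0°)/Et(60°) gauche 2.9; CHO(120°)/Et(60°) gauche 3.6; CHO(120°)/iPr(180°) gauche 4.4; CH2Cl(240°)/I(300°) gauche 4.1; CH2Cl(240°)/iPr(180°) gauche 4.4 → 23.1 kJ/mol.
B (staggered): OCH3(0°)/Et(300°) gauche 2.9; OCH3(0°)/iPr(60°) gauche 4.0; CHO(120°)/I(180°) gauche 4.2; CHO(120°)/iPr(60°) gauche 4.4; CH2Cl(240°)/I(180°) gauche 4.1; CH2Cl(240°)/Et(300°) gauche 4.6 → 24.2 kJ/mol.
C (staggered): OCH3(0°)/I(60°) gauche 3.7; OCH3(0°)/iPr(300°) gauche 4.0; CHO(120°)/I(60°) gauche 4.2; CHO(120°)/Et(180°) gauche 3.6; CH2Cl(240°)/Et(180°) gauche 4.6; CH2Cl(240°)/iPr(300°) gauche 4.4 → 24.5 kJ/mol.
A has the lowest total (23.1 kJ/mol).

A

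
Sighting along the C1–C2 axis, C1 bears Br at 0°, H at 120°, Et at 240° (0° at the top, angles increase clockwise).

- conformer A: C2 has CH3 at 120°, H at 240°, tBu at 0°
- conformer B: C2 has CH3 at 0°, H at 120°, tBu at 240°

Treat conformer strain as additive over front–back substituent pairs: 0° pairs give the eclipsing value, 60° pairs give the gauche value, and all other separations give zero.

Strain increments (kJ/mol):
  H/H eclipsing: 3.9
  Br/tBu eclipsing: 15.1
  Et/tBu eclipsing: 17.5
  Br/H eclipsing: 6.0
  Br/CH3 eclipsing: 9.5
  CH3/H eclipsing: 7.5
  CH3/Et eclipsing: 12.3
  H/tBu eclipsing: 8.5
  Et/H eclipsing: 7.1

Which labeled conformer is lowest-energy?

A (eclipsed): Br(0°)/tBu(0°) eclipsed 15.1; H(120°)/CH3(120°) eclipsed 7.5; Et(240°)/H(240°) eclipsed 7.1 → 29.7 kJ/mol.
B (eclipsed): Br(0°)/CH3(0°) eclipsed 9.5; H(120°)/H(120°) eclipsed 3.9; Et(240°)/tBu(240°) eclipsed 17.5 → 30.9 kJ/mol.
A has the lowest total (29.7 kJ/mol).

A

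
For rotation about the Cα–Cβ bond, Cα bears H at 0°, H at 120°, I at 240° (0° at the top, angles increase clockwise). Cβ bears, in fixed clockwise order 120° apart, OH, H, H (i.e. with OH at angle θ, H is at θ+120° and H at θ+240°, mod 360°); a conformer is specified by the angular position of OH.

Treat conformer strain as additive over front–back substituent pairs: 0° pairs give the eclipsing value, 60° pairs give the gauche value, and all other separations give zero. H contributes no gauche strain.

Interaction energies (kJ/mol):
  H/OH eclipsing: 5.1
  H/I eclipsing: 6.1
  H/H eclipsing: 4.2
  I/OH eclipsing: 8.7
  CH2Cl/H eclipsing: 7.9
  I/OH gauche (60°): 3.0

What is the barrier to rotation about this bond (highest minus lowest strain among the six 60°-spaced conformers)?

OH at 0° (eclipsed): H–OH eclipsed, H–H eclipsed, I–H eclipsed; 5.1 + 4.2 + 6.1 = 15.4 kJ/mol.
OH at 60° (staggered): no non-H gauche contacts → 0.0 kJ/mol.
OH at 120° (eclipsed): H–H eclipsed, H–OH eclipsed, I–H eclipsed; 4.2 + 5.1 + 6.1 = 15.4 kJ/mol.
OH at 180° (staggered): I–OH gauche; 3.0 = 3.0 kJ/mol.
OH at 240° (eclipsed): H–H eclipsed, H–H eclipsed, I–OH eclipsed; 4.2 + 4.2 + 8.7 = 17.1 kJ/mol.
OH at 300° (staggered): I–OH gauche; 3.0 = 3.0 kJ/mol.
Max at 240° (17.1 kJ/mol), min at 60° (0.0 kJ/mol); barrier = 17.1 kJ/mol.

17.1 kJ/mol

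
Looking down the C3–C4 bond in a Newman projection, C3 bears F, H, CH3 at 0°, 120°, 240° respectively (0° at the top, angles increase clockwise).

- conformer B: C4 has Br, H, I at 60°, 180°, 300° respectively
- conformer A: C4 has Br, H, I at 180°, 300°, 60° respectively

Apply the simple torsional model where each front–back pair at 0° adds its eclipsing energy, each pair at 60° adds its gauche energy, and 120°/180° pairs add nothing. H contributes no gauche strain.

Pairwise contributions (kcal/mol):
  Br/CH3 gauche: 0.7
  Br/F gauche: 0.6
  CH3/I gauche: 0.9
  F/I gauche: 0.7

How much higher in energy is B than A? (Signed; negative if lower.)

B (staggered): F(0°)/Br(60°) gauche 0.6; F(0°)/I(300°) gauche 0.7; CH3(240°)/I(300°) gauche 0.9 → 2.2 kcal/mol.
A (staggered): F(0°)/I(60°) gauche 0.7; CH3(240°)/Br(180°) gauche 0.7 → 1.4 kcal/mol.
E(B) − E(A) = 2.2 − 1.4 = +0.8 kcal/mol.

+0.8 kcal/mol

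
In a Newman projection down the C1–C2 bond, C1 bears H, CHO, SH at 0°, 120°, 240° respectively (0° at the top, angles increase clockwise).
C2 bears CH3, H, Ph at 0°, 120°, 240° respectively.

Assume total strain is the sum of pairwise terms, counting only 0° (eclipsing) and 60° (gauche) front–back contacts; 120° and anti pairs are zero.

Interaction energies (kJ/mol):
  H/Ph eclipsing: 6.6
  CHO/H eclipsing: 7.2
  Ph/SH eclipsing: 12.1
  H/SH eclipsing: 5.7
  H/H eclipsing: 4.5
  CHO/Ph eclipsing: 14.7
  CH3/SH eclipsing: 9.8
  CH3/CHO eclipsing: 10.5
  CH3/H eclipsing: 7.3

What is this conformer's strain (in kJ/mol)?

This conformer (eclipsed): H–CH3 eclipsed, CHO–H eclipsed, SH–Ph eclipsed; 7.3 + 7.2 + 12.1 = 26.6 kJ/mol.

26.6 kJ/mol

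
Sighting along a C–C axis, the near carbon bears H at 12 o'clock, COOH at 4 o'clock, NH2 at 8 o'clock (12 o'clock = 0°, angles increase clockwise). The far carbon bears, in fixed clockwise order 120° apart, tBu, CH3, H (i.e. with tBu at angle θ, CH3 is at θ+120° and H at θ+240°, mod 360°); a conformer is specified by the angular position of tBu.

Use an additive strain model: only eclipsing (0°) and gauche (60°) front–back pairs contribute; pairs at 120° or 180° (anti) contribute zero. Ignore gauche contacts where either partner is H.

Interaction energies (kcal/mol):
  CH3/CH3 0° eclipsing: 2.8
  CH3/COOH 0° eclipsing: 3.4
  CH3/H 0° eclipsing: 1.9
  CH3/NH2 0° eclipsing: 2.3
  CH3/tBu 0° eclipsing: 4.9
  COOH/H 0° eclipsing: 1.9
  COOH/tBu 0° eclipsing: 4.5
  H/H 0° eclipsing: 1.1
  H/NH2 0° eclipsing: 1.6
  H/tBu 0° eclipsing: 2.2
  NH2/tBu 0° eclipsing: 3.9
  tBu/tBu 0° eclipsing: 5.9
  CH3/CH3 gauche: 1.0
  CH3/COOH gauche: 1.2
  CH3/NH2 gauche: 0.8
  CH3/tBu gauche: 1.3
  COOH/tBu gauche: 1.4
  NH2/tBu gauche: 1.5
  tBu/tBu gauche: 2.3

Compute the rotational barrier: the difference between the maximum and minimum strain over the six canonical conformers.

5.2 kcal/mol

tBu at 0° (eclipsed): H–tBu eclipsed, COOH–CH3 eclipsed, NH2–H eclipsed; 2.2 + 3.4 + 1.6 = 7.2 kcal/mol.
tBu at 60° (staggered): COOH–tBu gauche, COOH–CH3 gauche, NH2–CH3 gauche; 1.4 + 1.2 + 0.8 = 3.4 kcal/mol.
tBu at 120° (eclipsed): H–H eclipsed, COOH–tBu eclipsed, NH2–CH3 eclipsed; 1.1 + 4.5 + 2.3 = 7.9 kcal/mol.
tBu at 180° (staggered): COOH–tBu gauche, NH2–tBu gauche, NH2–CH3 gauche; 1.4 + 1.5 + 0.8 = 3.7 kcal/mol.
tBu at 240° (eclipsed): H–CH3 eclipsed, COOH–H eclipsed, NH2–tBu eclipsed; 1.9 + 1.9 + 3.9 = 7.7 kcal/mol.
tBu at 300° (staggered): COOH–CH3 gauche, NH2–tBu gauche; 1.2 + 1.5 = 2.7 kcal/mol.
Max at 120° (7.9 kcal/mol), min at 300° (2.7 kcal/mol); barrier = 5.2 kcal/mol.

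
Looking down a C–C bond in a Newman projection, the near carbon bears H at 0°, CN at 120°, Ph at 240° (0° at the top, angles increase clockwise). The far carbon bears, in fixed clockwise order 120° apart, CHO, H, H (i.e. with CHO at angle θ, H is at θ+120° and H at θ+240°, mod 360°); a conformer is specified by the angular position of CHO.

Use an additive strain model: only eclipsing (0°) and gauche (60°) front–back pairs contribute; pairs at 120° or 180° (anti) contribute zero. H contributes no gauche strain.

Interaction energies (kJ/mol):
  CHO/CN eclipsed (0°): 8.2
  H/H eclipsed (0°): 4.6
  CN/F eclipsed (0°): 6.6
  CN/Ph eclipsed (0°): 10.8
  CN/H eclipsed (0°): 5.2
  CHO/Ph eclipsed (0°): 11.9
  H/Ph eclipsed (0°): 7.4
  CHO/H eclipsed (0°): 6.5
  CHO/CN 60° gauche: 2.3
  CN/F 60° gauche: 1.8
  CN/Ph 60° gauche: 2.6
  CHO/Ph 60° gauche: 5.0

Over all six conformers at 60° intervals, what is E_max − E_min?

19.4 kJ/mol

CHO at 0° (eclipsed): H(0°)/CHO(0°) eclipsed 6.5; CN(120°)/H(120°) eclipsed 5.2; Ph(240°)/H(240°) eclipsed 7.4 → 19.1 kJ/mol.
CHO at 60° (staggered): CN(120°)/CHO(60°) gauche 2.3 → 2.3 kJ/mol.
CHO at 120° (eclipsed): H(0°)/H(0°) eclipsed 4.6; CN(120°)/CHO(120°) eclipsed 8.2; Ph(240°)/H(240°) eclipsed 7.4 → 20.2 kJ/mol.
CHO at 180° (staggered): CN(120°)/CHO(180°) gauche 2.3; Ph(240°)/CHO(180°) gauche 5.0 → 7.3 kJ/mol.
CHO at 240° (eclipsed): H(0°)/H(0°) eclipsed 4.6; CN(120°)/H(120°) eclipsed 5.2; Ph(240°)/CHO(240°) eclipsed 11.9 → 21.7 kJ/mol.
CHO at 300° (staggered): Ph(240°)/CHO(300°) gauche 5.0 → 5.0 kJ/mol.
Max at 240° (21.7 kJ/mol), min at 60° (2.3 kJ/mol); barrier = 19.4 kJ/mol.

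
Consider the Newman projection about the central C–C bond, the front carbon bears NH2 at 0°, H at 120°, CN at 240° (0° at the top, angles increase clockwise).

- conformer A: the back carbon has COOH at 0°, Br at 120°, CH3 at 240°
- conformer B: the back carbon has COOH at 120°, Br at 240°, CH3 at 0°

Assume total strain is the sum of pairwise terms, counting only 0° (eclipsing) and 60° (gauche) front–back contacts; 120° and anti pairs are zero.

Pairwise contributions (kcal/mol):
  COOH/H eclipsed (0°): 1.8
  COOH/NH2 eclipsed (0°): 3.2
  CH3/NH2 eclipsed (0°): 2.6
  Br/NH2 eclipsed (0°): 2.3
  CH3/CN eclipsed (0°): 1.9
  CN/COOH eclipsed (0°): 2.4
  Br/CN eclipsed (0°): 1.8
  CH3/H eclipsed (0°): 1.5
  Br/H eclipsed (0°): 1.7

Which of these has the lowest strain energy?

B

A (eclipsed): NH2–COOH eclipsed, H–Br eclipsed, CN–CH3 eclipsed; 3.2 + 1.7 + 1.9 = 6.8 kcal/mol.
B (eclipsed): NH2–CH3 eclipsed, H–COOH eclipsed, CN–Br eclipsed; 2.6 + 1.8 + 1.8 = 6.2 kcal/mol.
B has the lowest total (6.2 kcal/mol).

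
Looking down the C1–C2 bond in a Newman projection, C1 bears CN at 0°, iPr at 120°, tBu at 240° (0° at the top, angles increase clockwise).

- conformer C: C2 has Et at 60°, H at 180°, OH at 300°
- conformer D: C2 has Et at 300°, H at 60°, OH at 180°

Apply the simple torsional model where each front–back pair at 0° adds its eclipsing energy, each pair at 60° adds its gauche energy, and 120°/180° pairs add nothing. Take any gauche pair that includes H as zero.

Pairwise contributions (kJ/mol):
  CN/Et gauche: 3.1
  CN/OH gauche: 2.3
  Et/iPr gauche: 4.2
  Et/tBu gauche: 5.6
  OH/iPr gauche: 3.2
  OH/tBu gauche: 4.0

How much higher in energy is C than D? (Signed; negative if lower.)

-2.3 kJ/mol

C is staggered. CN at 0° is gauche with Et at 60° (3.1); CN at 0° is gauche with OH at 300° (2.3); iPr at 120° is gauche with Et at 60° (4.2); tBu at 240° is gauche with OH at 300° (4.0). Total 13.6 kJ/mol.
D is staggered. CN at 0° is gauche with Et at 300° (3.1); iPr at 120° is gauche with OH at 180° (3.2); tBu at 240° is gauche with Et at 300° (5.6); tBu at 240° is gauche with OH at 180° (4.0). Total 15.9 kJ/mol.
E(C) − E(D) = 13.6 − 15.9 = -2.3 kJ/mol.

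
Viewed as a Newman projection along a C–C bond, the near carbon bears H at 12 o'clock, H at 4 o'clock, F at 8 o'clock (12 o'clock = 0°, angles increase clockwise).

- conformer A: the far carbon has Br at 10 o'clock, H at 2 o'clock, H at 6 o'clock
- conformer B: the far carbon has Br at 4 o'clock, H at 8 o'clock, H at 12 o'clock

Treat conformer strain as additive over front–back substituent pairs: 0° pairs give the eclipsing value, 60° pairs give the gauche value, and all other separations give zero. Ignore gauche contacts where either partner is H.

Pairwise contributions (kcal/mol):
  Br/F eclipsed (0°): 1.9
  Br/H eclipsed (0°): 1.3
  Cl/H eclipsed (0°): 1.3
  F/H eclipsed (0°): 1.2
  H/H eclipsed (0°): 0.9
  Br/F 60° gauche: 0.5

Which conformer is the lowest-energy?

A

A (staggered): F(240°)/Br(300°) gauche 0.5 → 0.5 kcal/mol.
B (eclipsed): H(0°)/H(0°) eclipsed 0.9; H(120°)/Br(120°) eclipsed 1.3; F(240°)/H(240°) eclipsed 1.2 → 3.4 kcal/mol.
A has the lowest total (0.5 kcal/mol).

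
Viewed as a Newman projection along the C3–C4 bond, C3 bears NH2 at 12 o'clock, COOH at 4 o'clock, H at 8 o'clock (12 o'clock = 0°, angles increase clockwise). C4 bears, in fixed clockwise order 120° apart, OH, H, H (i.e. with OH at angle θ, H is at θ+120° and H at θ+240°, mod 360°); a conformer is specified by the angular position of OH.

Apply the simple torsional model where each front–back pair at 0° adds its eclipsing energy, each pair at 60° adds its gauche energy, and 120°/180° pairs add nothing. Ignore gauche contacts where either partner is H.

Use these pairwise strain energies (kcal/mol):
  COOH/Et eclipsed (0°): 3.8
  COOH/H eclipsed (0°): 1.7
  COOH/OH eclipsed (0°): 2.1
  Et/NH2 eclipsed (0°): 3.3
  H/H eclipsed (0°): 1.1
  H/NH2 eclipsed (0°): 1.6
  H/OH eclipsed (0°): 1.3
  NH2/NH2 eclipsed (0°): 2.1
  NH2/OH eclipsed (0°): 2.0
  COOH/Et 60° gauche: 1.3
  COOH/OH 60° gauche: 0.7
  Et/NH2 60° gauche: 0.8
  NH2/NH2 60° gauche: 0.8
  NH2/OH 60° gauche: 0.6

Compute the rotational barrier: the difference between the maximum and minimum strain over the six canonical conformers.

4.2 kcal/mol

OH at 0° (eclipsed): NH2(0°)/OH(0°) eclipsed 2.0; COOH(120°)/H(120°) eclipsed 1.7; H(240°)/H(240°) eclipsed 1.1 → 4.8 kcal/mol.
OH at 60° (staggered): NH2(0°)/OH(60°) gauche 0.6; COOH(120°)/OH(60°) gauche 0.7 → 1.3 kcal/mol.
OH at 120° (eclipsed): NH2(0°)/H(0°) eclipsed 1.6; COOH(120°)/OH(120°) eclipsed 2.1; H(240°)/H(240°) eclipsed 1.1 → 4.8 kcal/mol.
OH at 180° (staggered): COOH(120°)/OH(180°) gauche 0.7 → 0.7 kcal/mol.
OH at 240° (eclipsed): NH2(0°)/H(0°) eclipsed 1.6; COOH(120°)/H(120°) eclipsed 1.7; H(240°)/OH(240°) eclipsed 1.3 → 4.6 kcal/mol.
OH at 300° (staggered): NH2(0°)/OH(300°) gauche 0.6 → 0.6 kcal/mol.
Max at 0° (4.8 kcal/mol), min at 300° (0.6 kcal/mol); barrier = 4.2 kcal/mol.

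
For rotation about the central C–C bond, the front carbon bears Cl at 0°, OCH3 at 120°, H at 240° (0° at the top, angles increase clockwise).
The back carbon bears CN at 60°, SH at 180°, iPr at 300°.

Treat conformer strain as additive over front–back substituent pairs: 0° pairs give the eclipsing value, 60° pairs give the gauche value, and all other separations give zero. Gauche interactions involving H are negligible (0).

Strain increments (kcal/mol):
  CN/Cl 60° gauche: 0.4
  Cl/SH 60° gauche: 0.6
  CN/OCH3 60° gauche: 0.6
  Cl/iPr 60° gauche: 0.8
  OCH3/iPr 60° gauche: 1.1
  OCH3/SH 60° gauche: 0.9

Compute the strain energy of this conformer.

This conformer (staggered): Cl(0°)/CN(60°) gauche 0.4; Cl(0°)/iPr(300°) gauche 0.8; OCH3(120°)/CN(60°) gauche 0.6; OCH3(120°)/SH(180°) gauche 0.9 → 2.7 kcal/mol.

2.7 kcal/mol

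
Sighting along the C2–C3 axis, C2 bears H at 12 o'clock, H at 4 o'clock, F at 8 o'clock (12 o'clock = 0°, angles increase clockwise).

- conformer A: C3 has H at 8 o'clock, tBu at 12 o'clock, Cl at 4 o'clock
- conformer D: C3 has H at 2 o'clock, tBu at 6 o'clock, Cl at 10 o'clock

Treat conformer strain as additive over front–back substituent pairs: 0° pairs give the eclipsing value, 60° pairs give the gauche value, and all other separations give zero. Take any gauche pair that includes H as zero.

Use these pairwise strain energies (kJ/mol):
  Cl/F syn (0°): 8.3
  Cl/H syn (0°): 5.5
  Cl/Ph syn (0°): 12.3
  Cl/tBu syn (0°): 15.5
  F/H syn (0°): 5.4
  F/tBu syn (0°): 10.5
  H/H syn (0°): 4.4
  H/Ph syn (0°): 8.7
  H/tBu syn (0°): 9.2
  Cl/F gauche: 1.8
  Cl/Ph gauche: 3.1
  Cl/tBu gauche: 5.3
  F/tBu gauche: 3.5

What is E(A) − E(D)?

A (eclipsed): H–tBu eclipsed, H–Cl eclipsed, F–H eclipsed; 9.2 + 5.5 + 5.4 = 20.1 kJ/mol.
D (staggered): F–tBu gauche, F–Cl gauche; 3.5 + 1.8 = 5.3 kJ/mol.
E(A) − E(D) = 20.1 − 5.3 = +14.8 kJ/mol.

+14.8 kJ/mol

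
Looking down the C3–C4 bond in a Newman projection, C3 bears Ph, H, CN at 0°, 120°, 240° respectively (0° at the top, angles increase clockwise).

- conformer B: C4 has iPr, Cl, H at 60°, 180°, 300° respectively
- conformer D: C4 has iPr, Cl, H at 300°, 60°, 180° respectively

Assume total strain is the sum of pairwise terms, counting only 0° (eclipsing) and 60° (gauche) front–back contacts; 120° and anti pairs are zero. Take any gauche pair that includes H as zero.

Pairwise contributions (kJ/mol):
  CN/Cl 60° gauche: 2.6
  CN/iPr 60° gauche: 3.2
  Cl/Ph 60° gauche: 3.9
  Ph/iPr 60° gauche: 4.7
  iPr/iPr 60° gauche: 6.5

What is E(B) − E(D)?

-4.5 kJ/mol

B (staggered): Ph–iPr gauche, CN–Cl gauche; 4.7 + 2.6 = 7.3 kJ/mol.
D (staggered): Ph–iPr gauche, Ph–Cl gauche, CN–iPr gauche; 4.7 + 3.9 + 3.2 = 11.8 kJ/mol.
E(B) − E(D) = 7.3 − 11.8 = -4.5 kJ/mol.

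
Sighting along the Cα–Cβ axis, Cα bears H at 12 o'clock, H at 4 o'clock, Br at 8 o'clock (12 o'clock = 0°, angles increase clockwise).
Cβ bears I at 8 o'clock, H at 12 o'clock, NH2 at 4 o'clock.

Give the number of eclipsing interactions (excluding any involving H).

1

Non-H eclipsing pairs: Br(240°)/I(240°) — 1 interaction.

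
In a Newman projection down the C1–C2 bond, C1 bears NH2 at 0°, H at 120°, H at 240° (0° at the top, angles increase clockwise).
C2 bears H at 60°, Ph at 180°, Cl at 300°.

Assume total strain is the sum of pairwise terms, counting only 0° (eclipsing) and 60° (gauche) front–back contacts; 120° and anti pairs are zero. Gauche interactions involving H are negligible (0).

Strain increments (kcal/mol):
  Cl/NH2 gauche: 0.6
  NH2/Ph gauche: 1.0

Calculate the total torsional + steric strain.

This conformer is staggered. NH2 at 0° is gauche with Cl at 300° (0.6). Total 0.6 kcal/mol.

0.6 kcal/mol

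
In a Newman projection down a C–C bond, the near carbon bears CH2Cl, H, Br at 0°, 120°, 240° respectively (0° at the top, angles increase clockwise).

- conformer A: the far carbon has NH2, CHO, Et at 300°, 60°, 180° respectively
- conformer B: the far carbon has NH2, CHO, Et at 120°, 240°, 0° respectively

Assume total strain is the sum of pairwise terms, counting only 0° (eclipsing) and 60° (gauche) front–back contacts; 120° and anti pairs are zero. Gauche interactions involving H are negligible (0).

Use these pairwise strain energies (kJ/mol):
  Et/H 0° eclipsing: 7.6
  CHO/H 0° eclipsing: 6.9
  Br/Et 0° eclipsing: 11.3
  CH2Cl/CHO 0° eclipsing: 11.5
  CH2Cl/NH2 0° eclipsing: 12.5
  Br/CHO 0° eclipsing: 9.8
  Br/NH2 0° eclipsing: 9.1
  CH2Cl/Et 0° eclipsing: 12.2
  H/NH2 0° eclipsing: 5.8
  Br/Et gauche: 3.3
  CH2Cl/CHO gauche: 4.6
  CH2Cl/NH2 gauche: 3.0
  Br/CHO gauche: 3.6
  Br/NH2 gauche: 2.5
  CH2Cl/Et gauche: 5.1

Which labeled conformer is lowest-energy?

A (staggered): CH2Cl(0°)/NH2(300°) gauche 3.0; CH2Cl(0°)/CHO(60°) gauche 4.6; Br(240°)/NH2(300°) gauche 2.5; Br(240°)/Et(180°) gauche 3.3 → 13.4 kJ/mol.
B (eclipsed): CH2Cl(0°)/Et(0°) eclipsed 12.2; H(120°)/NH2(120°) eclipsed 5.8; Br(240°)/CHO(240°) eclipsed 9.8 → 27.8 kJ/mol.
A has the lowest total (13.4 kJ/mol).

A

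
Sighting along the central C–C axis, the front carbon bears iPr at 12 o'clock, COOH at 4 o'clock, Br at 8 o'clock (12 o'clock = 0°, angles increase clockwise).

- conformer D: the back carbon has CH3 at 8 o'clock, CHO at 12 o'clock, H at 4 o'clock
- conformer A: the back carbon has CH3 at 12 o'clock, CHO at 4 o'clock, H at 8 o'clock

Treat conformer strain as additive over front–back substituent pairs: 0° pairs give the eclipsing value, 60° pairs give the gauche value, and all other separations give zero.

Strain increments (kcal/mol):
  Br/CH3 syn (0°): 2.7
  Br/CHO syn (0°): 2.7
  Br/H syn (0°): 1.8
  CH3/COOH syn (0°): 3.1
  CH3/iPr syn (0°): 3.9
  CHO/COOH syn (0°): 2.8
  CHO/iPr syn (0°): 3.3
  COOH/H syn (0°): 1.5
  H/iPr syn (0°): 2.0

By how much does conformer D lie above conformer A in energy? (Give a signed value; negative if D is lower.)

-1.0 kcal/mol

D (eclipsed): iPr–CHO eclipsed, COOH–H eclipsed, Br–CH3 eclipsed; 3.3 + 1.5 + 2.7 = 7.5 kcal/mol.
A (eclipsed): iPr–CH3 eclipsed, COOH–CHO eclipsed, Br–H eclipsed; 3.9 + 2.8 + 1.8 = 8.5 kcal/mol.
E(D) − E(A) = 7.5 − 8.5 = -1.0 kcal/mol.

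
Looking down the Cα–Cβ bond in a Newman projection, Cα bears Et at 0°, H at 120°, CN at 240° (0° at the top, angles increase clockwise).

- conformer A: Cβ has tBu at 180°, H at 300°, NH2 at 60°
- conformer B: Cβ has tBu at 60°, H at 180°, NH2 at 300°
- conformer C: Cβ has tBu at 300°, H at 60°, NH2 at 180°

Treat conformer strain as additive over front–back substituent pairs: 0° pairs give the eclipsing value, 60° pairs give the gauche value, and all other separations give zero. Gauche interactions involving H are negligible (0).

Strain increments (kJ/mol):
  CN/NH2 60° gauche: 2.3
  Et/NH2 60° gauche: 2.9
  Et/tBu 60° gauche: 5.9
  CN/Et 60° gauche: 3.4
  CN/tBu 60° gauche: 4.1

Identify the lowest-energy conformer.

A

A (staggered): Et–NH2 gauche, CN–tBu gauche; 2.9 + 4.1 = 7.0 kJ/mol.
B (staggered): Et–tBu gauche, Et–NH2 gauche, CN–NH2 gauche; 5.9 + 2.9 + 2.3 = 11.1 kJ/mol.
C (staggered): Et–tBu gauche, CN–tBu gauche, CN–NH2 gauche; 5.9 + 4.1 + 2.3 = 12.3 kJ/mol.
A has the lowest total (7.0 kJ/mol).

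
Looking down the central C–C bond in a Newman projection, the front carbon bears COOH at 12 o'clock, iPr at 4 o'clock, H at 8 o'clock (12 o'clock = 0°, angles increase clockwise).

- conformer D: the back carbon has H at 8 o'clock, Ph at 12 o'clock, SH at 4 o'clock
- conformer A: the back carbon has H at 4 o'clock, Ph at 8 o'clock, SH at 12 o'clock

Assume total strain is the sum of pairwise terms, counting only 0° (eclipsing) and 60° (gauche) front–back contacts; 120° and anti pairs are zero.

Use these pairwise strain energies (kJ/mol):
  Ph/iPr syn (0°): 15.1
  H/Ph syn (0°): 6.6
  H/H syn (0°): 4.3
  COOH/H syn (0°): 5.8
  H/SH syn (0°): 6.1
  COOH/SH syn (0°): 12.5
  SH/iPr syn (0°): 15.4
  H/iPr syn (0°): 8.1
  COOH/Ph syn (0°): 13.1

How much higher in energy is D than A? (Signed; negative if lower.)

D (eclipsed): COOH(0°)/Ph(0°) eclipsed 13.1; iPr(120°)/SH(120°) eclipsed 15.4; H(240°)/H(240°) eclipsed 4.3 → 32.8 kJ/mol.
A (eclipsed): COOH(0°)/SH(0°) eclipsed 12.5; iPr(120°)/H(120°) eclipsed 8.1; H(240°)/Ph(240°) eclipsed 6.6 → 27.2 kJ/mol.
E(D) − E(A) = 32.8 − 27.2 = +5.6 kJ/mol.

+5.6 kJ/mol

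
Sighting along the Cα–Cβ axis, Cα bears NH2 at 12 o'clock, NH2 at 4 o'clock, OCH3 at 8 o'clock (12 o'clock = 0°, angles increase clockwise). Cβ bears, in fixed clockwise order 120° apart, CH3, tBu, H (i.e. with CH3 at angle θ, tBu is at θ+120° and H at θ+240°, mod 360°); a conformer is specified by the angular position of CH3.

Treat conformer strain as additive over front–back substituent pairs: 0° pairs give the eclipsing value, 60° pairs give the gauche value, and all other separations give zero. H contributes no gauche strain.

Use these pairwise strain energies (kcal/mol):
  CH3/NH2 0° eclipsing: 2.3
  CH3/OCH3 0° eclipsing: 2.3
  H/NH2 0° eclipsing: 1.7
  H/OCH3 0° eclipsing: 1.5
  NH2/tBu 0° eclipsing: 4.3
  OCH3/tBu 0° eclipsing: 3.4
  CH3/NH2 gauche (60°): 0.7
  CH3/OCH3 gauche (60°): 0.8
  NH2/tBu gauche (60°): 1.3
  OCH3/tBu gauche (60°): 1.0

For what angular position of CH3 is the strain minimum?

60°

CH3 at 0° (eclipsed): NH2(0°)/CH3(0°) eclipsed 2.3; NH2(120°)/tBu(120°) eclipsed 4.3; OCH3(240°)/H(240°) eclipsed 1.5 → 8.1 kcal/mol.
CH3 at 60° (staggered): NH2(0°)/CH3(60°) gauche 0.7; NH2(120°)/CH3(60°) gauche 0.7; NH2(120°)/tBu(180°) gauche 1.3; OCH3(240°)/tBu(180°) gauche 1.0 → 3.7 kcal/mol.
CH3 at 120° (eclipsed): NH2(0°)/H(0°) eclipsed 1.7; NH2(120°)/CH3(120°) eclipsed 2.3; OCH3(240°)/tBu(240°) eclipsed 3.4 → 7.4 kcal/mol.
CH3 at 180° (staggered): NH2(0°)/tBu(300°) gauche 1.3; NH2(120°)/CH3(180°) gauche 0.7; OCH3(240°)/CH3(180°) gauche 0.8; OCH3(240°)/tBu(300°) gauche 1.0 → 3.8 kcal/mol.
CH3 at 240° (eclipsed): NH2(0°)/tBu(0°) eclipsed 4.3; NH2(120°)/H(120°) eclipsed 1.7; OCH3(240°)/CH3(240°) eclipsed 2.3 → 8.3 kcal/mol.
CH3 at 300° (staggered): NH2(0°)/CH3(300°) gauche 0.7; NH2(0°)/tBu(60°) gauche 1.3; NH2(120°)/tBu(60°) gauche 1.3; OCH3(240°)/CH3(300°) gauche 0.8 → 4.1 kcal/mol.
The minimum (3.7 kcal/mol) occurs with CH3 at 60°.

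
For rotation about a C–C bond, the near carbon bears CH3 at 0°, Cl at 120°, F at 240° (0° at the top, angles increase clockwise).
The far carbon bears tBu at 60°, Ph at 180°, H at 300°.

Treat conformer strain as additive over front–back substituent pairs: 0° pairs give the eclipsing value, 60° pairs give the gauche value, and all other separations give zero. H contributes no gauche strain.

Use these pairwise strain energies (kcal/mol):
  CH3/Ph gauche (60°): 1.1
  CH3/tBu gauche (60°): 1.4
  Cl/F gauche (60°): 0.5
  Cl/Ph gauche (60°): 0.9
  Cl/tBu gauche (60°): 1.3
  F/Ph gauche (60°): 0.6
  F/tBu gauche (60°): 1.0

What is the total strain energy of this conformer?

This conformer is staggered. CH3 at 0° is gauche with tBu at 60° (1.4); Cl at 120° is gauche with tBu at 60° (1.3); Cl at 120° is gauche with Ph at 180° (0.9); F at 240° is gauche with Ph at 180° (0.6). Total 4.2 kcal/mol.

4.2 kcal/mol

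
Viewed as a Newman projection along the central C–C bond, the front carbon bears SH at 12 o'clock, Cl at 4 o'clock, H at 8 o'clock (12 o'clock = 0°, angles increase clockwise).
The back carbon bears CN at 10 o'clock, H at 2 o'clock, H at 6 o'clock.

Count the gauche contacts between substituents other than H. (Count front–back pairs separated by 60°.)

1

Non-H gauche pairs: SH(0°)/CN(300°) — 1 interaction.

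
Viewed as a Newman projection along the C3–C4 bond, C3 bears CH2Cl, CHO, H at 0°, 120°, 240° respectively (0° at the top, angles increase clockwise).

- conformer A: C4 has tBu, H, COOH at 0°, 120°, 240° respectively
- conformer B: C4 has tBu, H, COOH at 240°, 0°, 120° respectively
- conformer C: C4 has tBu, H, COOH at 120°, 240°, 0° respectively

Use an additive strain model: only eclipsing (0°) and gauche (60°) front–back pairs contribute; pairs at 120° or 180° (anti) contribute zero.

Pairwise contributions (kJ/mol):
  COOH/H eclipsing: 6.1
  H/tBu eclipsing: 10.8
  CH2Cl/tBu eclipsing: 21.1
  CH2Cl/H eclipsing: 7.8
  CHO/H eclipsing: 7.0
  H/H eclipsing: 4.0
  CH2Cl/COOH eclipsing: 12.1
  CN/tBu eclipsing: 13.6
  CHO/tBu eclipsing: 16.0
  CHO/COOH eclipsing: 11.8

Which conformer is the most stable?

A (eclipsed): CH2Cl–tBu eclipsed, CHO–H eclipsed, H–COOH eclipsed; 21.1 + 7.0 + 6.1 = 34.2 kJ/mol.
B (eclipsed): CH2Cl–H eclipsed, CHO–COOH eclipsed, H–tBu eclipsed; 7.8 + 11.8 + 10.8 = 30.4 kJ/mol.
C (eclipsed): CH2Cl–COOH eclipsed, CHO–tBu eclipsed, H–H eclipsed; 12.1 + 16.0 + 4.0 = 32.1 kJ/mol.
B has the lowest total (30.4 kJ/mol).

B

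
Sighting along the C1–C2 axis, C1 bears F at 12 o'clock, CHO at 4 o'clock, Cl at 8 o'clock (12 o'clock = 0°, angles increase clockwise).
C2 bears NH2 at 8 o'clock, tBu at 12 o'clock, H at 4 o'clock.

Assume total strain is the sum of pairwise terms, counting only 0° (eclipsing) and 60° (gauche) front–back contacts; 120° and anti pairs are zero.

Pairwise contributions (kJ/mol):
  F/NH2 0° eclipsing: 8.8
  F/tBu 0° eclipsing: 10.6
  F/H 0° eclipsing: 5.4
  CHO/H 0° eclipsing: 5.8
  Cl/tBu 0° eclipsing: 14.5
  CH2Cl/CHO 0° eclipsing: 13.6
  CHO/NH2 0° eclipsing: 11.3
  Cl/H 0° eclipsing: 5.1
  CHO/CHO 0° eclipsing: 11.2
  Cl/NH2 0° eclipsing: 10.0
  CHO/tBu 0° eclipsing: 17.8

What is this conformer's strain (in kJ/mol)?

26.4 kJ/mol

This conformer (eclipsed): F(0°)/tBu(0°) eclipsed 10.6; CHO(120°)/H(120°) eclipsed 5.8; Cl(240°)/NH2(240°) eclipsed 10.0 → 26.4 kJ/mol.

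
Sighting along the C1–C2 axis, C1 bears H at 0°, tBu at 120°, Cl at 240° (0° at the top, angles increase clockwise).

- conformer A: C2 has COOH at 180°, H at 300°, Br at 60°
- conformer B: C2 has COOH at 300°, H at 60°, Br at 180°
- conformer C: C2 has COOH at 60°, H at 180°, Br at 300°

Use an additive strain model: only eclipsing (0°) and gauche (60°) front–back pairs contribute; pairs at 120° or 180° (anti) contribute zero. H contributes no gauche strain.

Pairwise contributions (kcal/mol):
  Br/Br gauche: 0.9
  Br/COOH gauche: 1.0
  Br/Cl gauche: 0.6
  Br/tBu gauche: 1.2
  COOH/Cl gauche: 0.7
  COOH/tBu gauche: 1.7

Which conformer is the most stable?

A is staggered. tBu at 120° is gauche with COOH at 180° (1.7); tBu at 120° is gauche with Br at 60° (1.2); Cl at 240° is gauche with COOH at 180° (0.7). Total 3.6 kcal/mol.
B is staggered. tBu at 120° is gauche with Br at 180° (1.2); Cl at 240° is gauche with COOH at 300° (0.7); Cl at 240° is gauche with Br at 180° (0.6). Total 2.5 kcal/mol.
C is staggered. tBu at 120° is gauche with COOH at 60° (1.7); Cl at 240° is gauche with Br at 300° (0.6). Total 2.3 kcal/mol.
C has the lowest total (2.3 kcal/mol).

C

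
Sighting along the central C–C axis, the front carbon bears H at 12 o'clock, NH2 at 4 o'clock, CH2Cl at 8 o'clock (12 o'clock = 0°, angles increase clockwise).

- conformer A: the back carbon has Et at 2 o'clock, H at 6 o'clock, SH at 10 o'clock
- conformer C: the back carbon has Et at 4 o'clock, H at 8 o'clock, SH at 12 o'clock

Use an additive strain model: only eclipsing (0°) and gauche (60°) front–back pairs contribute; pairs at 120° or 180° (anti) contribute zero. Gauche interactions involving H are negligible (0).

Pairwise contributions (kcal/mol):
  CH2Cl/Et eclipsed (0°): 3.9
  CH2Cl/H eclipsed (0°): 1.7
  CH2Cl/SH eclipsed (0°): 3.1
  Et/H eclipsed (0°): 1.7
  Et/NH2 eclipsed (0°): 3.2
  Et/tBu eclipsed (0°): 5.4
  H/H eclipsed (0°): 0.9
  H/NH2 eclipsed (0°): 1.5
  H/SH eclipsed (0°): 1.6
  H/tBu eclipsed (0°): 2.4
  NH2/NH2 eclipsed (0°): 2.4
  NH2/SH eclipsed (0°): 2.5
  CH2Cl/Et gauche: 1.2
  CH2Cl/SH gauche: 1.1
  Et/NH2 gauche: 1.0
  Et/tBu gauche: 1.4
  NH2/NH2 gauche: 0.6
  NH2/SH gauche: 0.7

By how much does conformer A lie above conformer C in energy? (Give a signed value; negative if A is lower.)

A (staggered): NH2–Et gauche, CH2Cl–SH gauche; 1.0 + 1.1 = 2.1 kcal/mol.
C (eclipsed): H–SH eclipsed, NH2–Et eclipsed, CH2Cl–H eclipsed; 1.6 + 3.2 + 1.7 = 6.5 kcal/mol.
E(A) − E(C) = 2.1 − 6.5 = -4.4 kcal/mol.

-4.4 kcal/mol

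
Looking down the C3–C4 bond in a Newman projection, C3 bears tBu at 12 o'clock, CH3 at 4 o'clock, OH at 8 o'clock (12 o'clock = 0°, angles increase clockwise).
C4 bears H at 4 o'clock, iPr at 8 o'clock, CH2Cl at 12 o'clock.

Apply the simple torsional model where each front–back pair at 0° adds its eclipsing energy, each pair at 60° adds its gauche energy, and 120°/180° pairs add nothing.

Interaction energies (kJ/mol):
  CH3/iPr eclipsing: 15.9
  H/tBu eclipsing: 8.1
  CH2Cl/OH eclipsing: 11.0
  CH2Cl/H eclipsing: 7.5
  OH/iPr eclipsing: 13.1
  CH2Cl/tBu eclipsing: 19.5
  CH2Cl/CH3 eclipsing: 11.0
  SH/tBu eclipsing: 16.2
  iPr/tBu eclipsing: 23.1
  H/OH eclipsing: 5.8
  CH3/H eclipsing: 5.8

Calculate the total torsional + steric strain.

38.4 kJ/mol

This conformer (eclipsed): tBu(0°)/CH2Cl(0°) eclipsed 19.5; CH3(120°)/H(120°) eclipsed 5.8; OH(240°)/iPr(240°) eclipsed 13.1 → 38.4 kJ/mol.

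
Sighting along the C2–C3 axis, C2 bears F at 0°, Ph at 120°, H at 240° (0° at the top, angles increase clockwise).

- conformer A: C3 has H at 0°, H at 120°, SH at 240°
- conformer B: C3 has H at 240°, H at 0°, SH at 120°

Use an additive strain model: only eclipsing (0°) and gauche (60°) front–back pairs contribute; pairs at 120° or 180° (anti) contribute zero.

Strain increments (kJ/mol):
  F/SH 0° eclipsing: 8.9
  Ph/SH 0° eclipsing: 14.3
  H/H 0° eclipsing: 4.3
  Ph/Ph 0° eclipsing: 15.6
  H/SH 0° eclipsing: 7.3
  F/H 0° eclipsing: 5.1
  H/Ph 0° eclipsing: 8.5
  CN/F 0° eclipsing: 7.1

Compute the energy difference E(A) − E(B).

A (eclipsed): F–H eclipsed, Ph–H eclipsed, H–SH eclipsed; 5.1 + 8.5 + 7.3 = 20.9 kJ/mol.
B (eclipsed): F–H eclipsed, Ph–SH eclipsed, H–H eclipsed; 5.1 + 14.3 + 4.3 = 23.7 kJ/mol.
E(A) − E(B) = 20.9 − 23.7 = -2.8 kJ/mol.

-2.8 kJ/mol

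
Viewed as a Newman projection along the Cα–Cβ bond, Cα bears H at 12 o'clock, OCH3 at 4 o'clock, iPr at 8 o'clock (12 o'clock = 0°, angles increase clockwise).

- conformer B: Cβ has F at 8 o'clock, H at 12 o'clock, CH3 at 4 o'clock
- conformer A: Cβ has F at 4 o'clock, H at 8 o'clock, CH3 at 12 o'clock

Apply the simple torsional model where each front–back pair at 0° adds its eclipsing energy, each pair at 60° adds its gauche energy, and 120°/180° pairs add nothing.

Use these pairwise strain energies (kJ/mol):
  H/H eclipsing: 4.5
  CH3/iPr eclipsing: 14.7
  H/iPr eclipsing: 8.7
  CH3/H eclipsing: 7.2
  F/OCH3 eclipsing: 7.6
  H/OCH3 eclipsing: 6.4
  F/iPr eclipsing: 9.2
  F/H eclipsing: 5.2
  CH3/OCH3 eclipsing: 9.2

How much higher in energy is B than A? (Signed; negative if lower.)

-0.6 kJ/mol

B is eclipsed. H at 0° is eclipsed with H at 0° (4.5); OCH3 at 120° is eclipsed with CH3 at 120° (9.2); iPr at 240° is eclipsed with F at 240° (9.2). Total 22.9 kJ/mol.
A is eclipsed. H at 0° is eclipsed with CH3 at 0° (7.2); OCH3 at 120° is eclipsed with F at 120° (7.6); iPr at 240° is eclipsed with H at 240° (8.7). Total 23.5 kJ/mol.
E(B) − E(A) = 22.9 − 23.5 = -0.6 kJ/mol.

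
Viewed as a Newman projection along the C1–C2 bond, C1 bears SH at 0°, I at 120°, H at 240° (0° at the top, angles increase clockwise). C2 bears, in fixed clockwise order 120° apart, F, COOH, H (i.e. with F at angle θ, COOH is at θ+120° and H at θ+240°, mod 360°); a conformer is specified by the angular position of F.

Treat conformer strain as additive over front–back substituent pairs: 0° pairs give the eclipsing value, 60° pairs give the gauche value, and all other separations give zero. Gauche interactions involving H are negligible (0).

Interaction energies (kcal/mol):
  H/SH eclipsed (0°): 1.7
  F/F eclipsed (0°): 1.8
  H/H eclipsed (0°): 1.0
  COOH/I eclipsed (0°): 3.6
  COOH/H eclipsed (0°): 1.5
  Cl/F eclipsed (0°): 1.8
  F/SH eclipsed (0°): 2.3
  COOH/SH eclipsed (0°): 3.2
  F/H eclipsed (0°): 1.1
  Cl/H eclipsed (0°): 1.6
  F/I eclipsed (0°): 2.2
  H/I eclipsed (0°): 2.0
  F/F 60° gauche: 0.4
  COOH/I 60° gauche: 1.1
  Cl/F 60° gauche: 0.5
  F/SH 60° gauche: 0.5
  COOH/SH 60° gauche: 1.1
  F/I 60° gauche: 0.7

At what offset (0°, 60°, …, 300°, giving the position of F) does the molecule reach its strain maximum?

0°

F at 0° (eclipsed): SH(0°)/F(0°) eclipsed 2.3; I(120°)/COOH(120°) eclipsed 3.6; H(240°)/H(240°) eclipsed 1.0 → 6.9 kcal/mol.
F at 60° (staggered): SH(0°)/F(60°) gauche 0.5; I(120°)/F(60°) gauche 0.7; I(120°)/COOH(180°) gauche 1.1 → 2.3 kcal/mol.
F at 120° (eclipsed): SH(0°)/H(0°) eclipsed 1.7; I(120°)/F(120°) eclipsed 2.2; H(240°)/COOH(240°) eclipsed 1.5 → 5.4 kcal/mol.
F at 180° (staggered): SH(0°)/COOH(300°) gauche 1.1; I(120°)/F(180°) gauche 0.7 → 1.8 kcal/mol.
F at 240° (eclipsed): SH(0°)/COOH(0°) eclipsed 3.2; I(120°)/H(120°) eclipsed 2.0; H(240°)/F(240°) eclipsed 1.1 → 6.3 kcal/mol.
F at 300° (staggered): SH(0°)/F(300°) gauche 0.5; SH(0°)/COOH(60°) gauche 1.1; I(120°)/COOH(60°) gauche 1.1 → 2.7 kcal/mol.
The maximum (6.9 kcal/mol) occurs with F at 0°.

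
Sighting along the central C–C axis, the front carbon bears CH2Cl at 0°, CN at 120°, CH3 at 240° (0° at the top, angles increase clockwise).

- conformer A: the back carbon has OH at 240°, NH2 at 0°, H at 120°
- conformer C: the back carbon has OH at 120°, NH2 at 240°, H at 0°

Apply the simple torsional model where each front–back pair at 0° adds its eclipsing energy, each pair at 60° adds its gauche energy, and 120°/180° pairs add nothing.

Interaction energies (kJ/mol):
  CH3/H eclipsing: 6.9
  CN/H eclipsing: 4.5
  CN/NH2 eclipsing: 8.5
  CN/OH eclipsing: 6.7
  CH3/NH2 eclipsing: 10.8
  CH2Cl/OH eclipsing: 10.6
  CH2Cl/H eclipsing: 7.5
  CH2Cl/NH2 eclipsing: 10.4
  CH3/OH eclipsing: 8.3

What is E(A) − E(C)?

-1.8 kJ/mol

A (eclipsed): CH2Cl(0°)/NH2(0°) eclipsed 10.4; CN(120°)/H(120°) eclipsed 4.5; CH3(240°)/OH(240°) eclipsed 8.3 → 23.2 kJ/mol.
C (eclipsed): CH2Cl(0°)/H(0°) eclipsed 7.5; CN(120°)/OH(120°) eclipsed 6.7; CH3(240°)/NH2(240°) eclipsed 10.8 → 25.0 kJ/mol.
E(A) − E(C) = 23.2 − 25.0 = -1.8 kJ/mol.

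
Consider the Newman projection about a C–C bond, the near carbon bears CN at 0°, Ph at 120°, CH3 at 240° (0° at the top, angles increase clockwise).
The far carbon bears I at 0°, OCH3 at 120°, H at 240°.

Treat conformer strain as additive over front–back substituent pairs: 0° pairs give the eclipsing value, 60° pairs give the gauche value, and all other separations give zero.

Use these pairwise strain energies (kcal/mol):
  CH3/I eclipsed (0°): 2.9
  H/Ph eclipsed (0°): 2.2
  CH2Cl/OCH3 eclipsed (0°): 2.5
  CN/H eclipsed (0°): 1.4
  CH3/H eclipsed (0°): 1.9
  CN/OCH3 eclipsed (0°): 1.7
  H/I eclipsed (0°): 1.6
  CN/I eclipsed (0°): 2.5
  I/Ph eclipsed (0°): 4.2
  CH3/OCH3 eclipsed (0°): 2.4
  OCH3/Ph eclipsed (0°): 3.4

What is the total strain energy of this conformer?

This conformer (eclipsed): CN–I eclipsed, Ph–OCH3 eclipsed, CH3–H eclipsed; 2.5 + 3.4 + 1.9 = 7.8 kcal/mol.

7.8 kcal/mol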